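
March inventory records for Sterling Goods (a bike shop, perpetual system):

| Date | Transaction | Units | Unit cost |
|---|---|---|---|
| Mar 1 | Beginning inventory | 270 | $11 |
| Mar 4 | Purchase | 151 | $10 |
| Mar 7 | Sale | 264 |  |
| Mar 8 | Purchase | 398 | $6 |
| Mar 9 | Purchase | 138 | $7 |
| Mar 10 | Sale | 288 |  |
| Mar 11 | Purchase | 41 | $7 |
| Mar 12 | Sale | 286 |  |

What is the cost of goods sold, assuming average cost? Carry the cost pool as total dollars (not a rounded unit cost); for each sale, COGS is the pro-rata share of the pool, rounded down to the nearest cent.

COGS = $6,964.58

After Mar 1: 270 on hand, pool $2,970.00 (≈ $11.0000 each)
After Mar 4: 421 on hand, pool $4,480.00 (≈ $10.6413 each)
Mar 7, sell 264: 264/421 × $4,480.00 → $2,809.31
After Mar 8: 555 on hand, pool $4,058.69 (≈ $7.3130 each)
After Mar 9: 693 on hand, pool $5,024.69 (≈ $7.2506 each)
Mar 10, sell 288: 288/693 × $5,024.69 → $2,088.18
After Mar 11: 446 on hand, pool $3,223.51 (≈ $7.2276 each)
Mar 12, sell 286: 286/446 × $3,223.51 → $2,067.09
Total COGS = $2,809.31 + $2,088.18 + $2,067.09 = $6,964.58
Ending inventory (cost pool remaining) = $1,156.42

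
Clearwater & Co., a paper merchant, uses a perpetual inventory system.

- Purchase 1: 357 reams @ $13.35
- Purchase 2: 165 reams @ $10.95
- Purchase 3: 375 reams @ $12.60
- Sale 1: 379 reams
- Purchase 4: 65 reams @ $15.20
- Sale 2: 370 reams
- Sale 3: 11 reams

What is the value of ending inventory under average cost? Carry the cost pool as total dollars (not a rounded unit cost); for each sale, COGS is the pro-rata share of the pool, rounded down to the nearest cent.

Ending inventory = $2,602.87

After Purchase 1: 357 on hand, pool $4,765.95 (≈ $13.3500 each)
After Purchase 2: 522 on hand, pool $6,572.70 (≈ $12.5914 each)
After Purchase 3: 897 on hand, pool $11,297.70 (≈ $12.5950 each)
Sale 1, sell 379: 379/897 × $11,297.70 → $4,773.49
After Purchase 4: 583 on hand, pool $7,512.21 (≈ $12.8854 each)
Sale 2, sell 370: 370/583 × $7,512.21 → $4,767.61
Sale 3, sell 11: 11/213 × $2,744.60 → $141.73
Total COGS = $4,773.49 + $4,767.61 + $141.73 = $9,682.83
Ending inventory (cost pool remaining) = $2,602.87
Check: goods available $12,285.70 = COGS $9,682.83 + ending $2,602.87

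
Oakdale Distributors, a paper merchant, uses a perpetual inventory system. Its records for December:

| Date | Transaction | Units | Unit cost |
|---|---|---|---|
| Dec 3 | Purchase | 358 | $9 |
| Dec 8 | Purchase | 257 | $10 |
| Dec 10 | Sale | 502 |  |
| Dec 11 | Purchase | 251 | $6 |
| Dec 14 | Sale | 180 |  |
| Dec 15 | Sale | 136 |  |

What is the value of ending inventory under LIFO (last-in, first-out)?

Ending inventory = $432

Dec 10, 502 sold [LIFO — newest first]: 257 @ $10 + 245 @ $9 = $4,775
Dec 14, 180 sold [LIFO — newest first]: 180 @ $6 = $1,080
Dec 15, 136 sold [LIFO — newest first]: 71 @ $6 + 65 @ $9 = $1,011
Total COGS = $4,775 + $1,080 + $1,011 = $6,866
Ending inventory: 48 @ $9 = $432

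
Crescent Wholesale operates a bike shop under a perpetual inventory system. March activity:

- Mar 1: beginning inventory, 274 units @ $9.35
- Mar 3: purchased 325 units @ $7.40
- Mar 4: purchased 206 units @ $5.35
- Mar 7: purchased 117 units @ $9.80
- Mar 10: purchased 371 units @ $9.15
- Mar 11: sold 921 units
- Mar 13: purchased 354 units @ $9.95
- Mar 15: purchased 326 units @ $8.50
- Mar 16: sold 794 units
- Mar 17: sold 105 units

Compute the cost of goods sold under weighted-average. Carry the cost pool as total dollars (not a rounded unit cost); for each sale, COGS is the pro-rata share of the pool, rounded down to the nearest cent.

COGS = $15,544.30

After Mar 1: 274 on hand, pool $2,561.90 (≈ $9.3500 each)
After Mar 3: 599 on hand, pool $4,966.90 (≈ $8.2920 each)
After Mar 4: 805 on hand, pool $6,069.00 (≈ $7.5391 each)
After Mar 7: 922 on hand, pool $7,215.60 (≈ $7.8260 each)
After Mar 10: 1293 on hand, pool $10,610.25 (≈ $8.2059 each)
Mar 11, sell 921: 921/1293 × $10,610.25 → $7,557.64
After Mar 13: 726 on hand, pool $6,574.91 (≈ $9.0563 each)
After Mar 15: 1052 on hand, pool $9,345.91 (≈ $8.8839 each)
Mar 16, sell 794: 794/1052 × $9,345.91 → $7,053.85
Mar 17, sell 105: 105/258 × $2,292.06 → $932.81
Total COGS = $7,557.64 + $7,053.85 + $932.81 = $15,544.30
Ending inventory (cost pool remaining) = $1,359.25
Check: goods available $16,903.55 = COGS $15,544.30 + ending $1,359.25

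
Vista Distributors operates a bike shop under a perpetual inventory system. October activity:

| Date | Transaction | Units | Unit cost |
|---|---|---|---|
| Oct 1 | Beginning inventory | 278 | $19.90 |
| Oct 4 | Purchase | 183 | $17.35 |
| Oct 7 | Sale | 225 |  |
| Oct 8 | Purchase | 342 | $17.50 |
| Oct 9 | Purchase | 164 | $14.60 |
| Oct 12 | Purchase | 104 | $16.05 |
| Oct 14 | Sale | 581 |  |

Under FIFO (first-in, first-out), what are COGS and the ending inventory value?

Oct 7, 225 sold [FIFO — oldest first]: 225 @ $19.90 = $4,477.50
Oct 14, 581 sold [FIFO — oldest first]: 53 @ $19.90 + 183 @ $17.35 + 342 @ $17.50 + 3 @ $14.60 = $10,258.55
Total COGS = $4,477.50 + $10,258.55 = $14,736.05
Ending inventory: 161 @ $14.60 + 104 @ $16.05 = $4,019.80

COGS = $14,736.05; ending inventory = $4,019.80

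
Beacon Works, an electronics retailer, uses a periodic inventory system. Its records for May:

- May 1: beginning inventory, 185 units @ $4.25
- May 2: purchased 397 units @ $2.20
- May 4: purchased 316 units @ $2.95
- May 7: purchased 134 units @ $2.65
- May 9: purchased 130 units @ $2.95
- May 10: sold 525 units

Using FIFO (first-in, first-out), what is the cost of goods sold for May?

May 10, 525 sold [FIFO — oldest first]: 185 @ $4.25 + 340 @ $2.20 = $1,534.25
Ending inventory: 57 @ $2.20 + 316 @ $2.95 + 134 @ $2.65 + 130 @ $2.95 = $1,796.20

COGS = $1,534.25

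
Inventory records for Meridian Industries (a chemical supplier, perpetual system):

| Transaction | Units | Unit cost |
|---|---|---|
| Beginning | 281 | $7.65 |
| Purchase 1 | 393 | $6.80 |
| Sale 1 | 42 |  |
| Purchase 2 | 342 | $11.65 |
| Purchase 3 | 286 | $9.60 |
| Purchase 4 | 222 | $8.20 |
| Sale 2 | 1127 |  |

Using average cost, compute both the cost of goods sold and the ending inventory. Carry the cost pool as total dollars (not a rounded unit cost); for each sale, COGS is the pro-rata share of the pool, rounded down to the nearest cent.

COGS = $10,241.09; ending inventory = $3,131.26

After Beginning: 281 on hand, pool $2,149.65 (≈ $7.6500 each)
After Purchase 1: 674 on hand, pool $4,822.05 (≈ $7.1544 each)
Sale 1, sell 42: 42/674 × $4,822.05 → $300.48
After Purchase 2: 974 on hand, pool $8,505.87 (≈ $8.7329 each)
After Purchase 3: 1260 on hand, pool $11,251.47 (≈ $8.9297 each)
After Purchase 4: 1482 on hand, pool $13,071.87 (≈ $8.8204 each)
Sale 2, sell 1127: 1127/1482 × $13,071.87 → $9,940.61
Total COGS = $300.48 + $9,940.61 = $10,241.09
Ending inventory (cost pool remaining) = $3,131.26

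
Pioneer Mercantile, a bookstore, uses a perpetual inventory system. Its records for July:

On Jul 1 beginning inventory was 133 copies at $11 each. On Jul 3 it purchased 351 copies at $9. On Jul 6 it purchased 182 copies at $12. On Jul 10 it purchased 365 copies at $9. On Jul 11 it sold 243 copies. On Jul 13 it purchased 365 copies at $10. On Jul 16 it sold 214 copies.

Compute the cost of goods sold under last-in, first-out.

COGS = $4,327

Jul 11, 243 sold [LIFO — newest first]: 243 @ $9 = $2,187
Jul 16, 214 sold [LIFO — newest first]: 214 @ $10 = $2,140
Total COGS = $2,187 + $2,140 = $4,327
Ending inventory: 133 @ $11 + 351 @ $9 + 182 @ $12 + 122 @ $9 + 151 @ $10 = $9,414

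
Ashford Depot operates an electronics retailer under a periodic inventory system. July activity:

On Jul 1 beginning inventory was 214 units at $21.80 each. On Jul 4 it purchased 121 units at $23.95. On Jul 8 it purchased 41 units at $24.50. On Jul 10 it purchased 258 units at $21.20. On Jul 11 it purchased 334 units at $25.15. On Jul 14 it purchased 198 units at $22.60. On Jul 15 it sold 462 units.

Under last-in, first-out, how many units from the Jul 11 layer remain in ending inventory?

Jul 15, 462 sold [LIFO — newest first]: 198 @ $22.60 + 264 @ $25.15 = $11,114.40
Ending inventory: 214 @ $21.80 + 121 @ $23.95 + 41 @ $24.50 + 258 @ $21.20 + 70 @ $25.15 = $15,797.75

70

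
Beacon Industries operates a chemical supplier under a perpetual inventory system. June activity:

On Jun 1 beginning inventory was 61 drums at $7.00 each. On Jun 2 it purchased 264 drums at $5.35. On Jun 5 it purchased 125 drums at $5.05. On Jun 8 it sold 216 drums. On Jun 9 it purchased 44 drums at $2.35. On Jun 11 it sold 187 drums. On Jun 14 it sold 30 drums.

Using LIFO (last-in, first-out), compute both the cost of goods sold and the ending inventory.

COGS = $2,147.05; ending inventory = $427.00

Jun 8, 216 sold [LIFO — newest first]: 125 @ $5.05 + 91 @ $5.35 = $1,118.10
Jun 11, 187 sold [LIFO — newest first]: 44 @ $2.35 + 143 @ $5.35 = $868.45
Jun 14, 30 sold [LIFO — newest first]: 30 @ $5.35 = $160.50
Total COGS = $1,118.10 + $868.45 + $160.50 = $2,147.05
Ending inventory: 61 @ $7.00 = $427.00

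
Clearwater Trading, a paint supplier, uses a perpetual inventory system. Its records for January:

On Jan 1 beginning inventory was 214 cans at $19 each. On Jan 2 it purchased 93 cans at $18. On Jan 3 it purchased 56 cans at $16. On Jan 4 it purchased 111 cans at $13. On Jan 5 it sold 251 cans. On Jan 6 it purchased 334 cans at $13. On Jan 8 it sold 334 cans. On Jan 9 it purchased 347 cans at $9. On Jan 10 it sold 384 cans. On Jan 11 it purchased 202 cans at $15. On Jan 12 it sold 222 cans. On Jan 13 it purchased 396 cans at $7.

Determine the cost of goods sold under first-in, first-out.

COGS = $16,084

Jan 5, 251 sold [FIFO — oldest first]: 214 @ $19 + 37 @ $18 = $4,732
Jan 8, 334 sold [FIFO — oldest first]: 56 @ $18 + 56 @ $16 + 111 @ $13 + 111 @ $13 = $4,790
Jan 10, 384 sold [FIFO — oldest first]: 223 @ $13 + 161 @ $9 = $4,348
Jan 12, 222 sold [FIFO — oldest first]: 186 @ $9 + 36 @ $15 = $2,214
Total COGS = $4,732 + $4,790 + $4,348 + $2,214 = $16,084
Ending inventory: 166 @ $15 + 396 @ $7 = $5,262
Check: goods available $21,346 = COGS $16,084 + ending $5,262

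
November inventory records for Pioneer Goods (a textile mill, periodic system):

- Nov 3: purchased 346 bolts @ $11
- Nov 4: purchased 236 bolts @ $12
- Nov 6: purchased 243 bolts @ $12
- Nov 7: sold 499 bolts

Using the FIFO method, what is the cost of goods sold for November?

Nov 7, 499 sold [FIFO — oldest first]: 346 @ $11 + 153 @ $12 = $5,642
Ending inventory: 83 @ $12 + 243 @ $12 = $3,912

COGS = $5,642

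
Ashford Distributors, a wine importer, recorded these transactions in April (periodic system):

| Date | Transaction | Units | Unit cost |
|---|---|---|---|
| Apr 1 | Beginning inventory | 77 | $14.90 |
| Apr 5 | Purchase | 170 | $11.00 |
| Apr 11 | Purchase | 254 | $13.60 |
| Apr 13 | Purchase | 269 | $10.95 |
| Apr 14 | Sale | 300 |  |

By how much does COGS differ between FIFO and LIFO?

$370.95

FIFO COGS: 77 @ $14.90 + 170 @ $11.00 + 53 @ $13.60 = $3,738.10
LIFO COGS: 269 @ $10.95 + 31 @ $13.60 = $3,367.15
Difference = |$3,738.10 − $3,367.15| = $370.95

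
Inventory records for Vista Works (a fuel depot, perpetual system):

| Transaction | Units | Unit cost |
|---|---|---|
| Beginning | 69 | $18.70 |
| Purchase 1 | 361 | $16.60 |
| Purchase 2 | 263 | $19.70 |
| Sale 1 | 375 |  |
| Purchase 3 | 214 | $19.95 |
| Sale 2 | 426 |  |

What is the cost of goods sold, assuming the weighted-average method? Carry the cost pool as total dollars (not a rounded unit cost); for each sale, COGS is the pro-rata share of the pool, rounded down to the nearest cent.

After Beginning: 69 on hand, pool $1,290.30 (≈ $18.7000 each)
After Purchase 1: 430 on hand, pool $7,282.90 (≈ $16.9370 each)
After Purchase 2: 693 on hand, pool $12,464.00 (≈ $17.9856 each)
Sale 1, sell 375: 375/693 × $12,464.00 → $6,744.58
After Purchase 3: 532 on hand, pool $9,988.72 (≈ $18.7758 each)
Sale 2, sell 426: 426/532 × $9,988.72 → $7,998.48
Total COGS = $6,744.58 + $7,998.48 = $14,743.06
Ending inventory (cost pool remaining) = $1,990.24

COGS = $14,743.06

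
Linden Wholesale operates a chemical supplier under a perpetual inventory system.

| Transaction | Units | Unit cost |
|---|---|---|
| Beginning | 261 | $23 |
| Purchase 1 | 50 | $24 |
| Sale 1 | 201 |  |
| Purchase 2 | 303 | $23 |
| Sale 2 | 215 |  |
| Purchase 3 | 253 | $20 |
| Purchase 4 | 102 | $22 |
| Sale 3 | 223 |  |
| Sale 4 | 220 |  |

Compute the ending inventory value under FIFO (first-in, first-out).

Sale 1 (201) [FIFO — oldest first]: 201 @ $23 = $4,623
Sale 2 (215) [FIFO — oldest first]: 60 @ $23 + 50 @ $24 + 105 @ $23 = $4,995
Sale 3 (223) [FIFO — oldest first]: 198 @ $23 + 25 @ $20 = $5,054
Sale 4 (220) [FIFO — oldest first]: 220 @ $20 = $4,400
Total COGS = $4,623 + $4,995 + $5,054 + $4,400 = $19,072
Ending inventory: 8 @ $20 + 102 @ $22 = $2,404

Ending inventory = $2,404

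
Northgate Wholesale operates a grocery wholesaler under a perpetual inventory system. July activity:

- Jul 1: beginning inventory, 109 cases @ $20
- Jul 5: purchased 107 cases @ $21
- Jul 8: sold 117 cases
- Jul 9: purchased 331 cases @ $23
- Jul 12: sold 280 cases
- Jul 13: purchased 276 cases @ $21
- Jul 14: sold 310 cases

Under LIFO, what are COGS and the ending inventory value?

Jul 8, 117 sold [LIFO — newest first]: 107 @ $21 + 10 @ $20 = $2,447
Jul 12, 280 sold [LIFO — newest first]: 280 @ $23 = $6,440
Jul 14, 310 sold [LIFO — newest first]: 276 @ $21 + 34 @ $23 = $6,578
Total COGS = $2,447 + $6,440 + $6,578 = $15,465
Ending inventory: 99 @ $20 + 17 @ $23 = $2,371
Check: goods available $17,836 = COGS $15,465 + ending $2,371

COGS = $15,465; ending inventory = $2,371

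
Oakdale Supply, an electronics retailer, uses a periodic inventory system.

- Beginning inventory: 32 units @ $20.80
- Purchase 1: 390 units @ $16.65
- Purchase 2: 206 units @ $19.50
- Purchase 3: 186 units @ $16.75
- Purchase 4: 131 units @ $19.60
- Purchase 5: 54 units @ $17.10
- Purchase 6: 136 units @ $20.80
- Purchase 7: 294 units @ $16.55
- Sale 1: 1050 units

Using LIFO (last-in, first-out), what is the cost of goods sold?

COGS = $19,033.95

Sale 1 (1050) [LIFO — newest first]: 294 @ $16.55 + 136 @ $20.80 + 54 @ $17.10 + 131 @ $19.60 + 186 @ $16.75 + 206 @ $19.50 + 43 @ $16.65 = $19,033.95
Ending inventory: 32 @ $20.80 + 347 @ $16.65 = $6,443.15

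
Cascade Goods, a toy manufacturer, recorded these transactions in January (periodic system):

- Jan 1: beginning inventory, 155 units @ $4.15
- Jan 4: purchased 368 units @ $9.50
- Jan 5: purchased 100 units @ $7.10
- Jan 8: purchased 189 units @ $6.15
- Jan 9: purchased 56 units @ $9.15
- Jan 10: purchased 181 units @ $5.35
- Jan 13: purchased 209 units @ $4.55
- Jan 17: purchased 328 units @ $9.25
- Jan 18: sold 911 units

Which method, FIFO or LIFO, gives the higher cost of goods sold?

FIFO

FIFO COGS: 155 @ $4.15 + 368 @ $9.50 + 100 @ $7.10 + 189 @ $6.15 + 56 @ $9.15 + 43 @ $5.35 = $6,754.05
LIFO COGS: 328 @ $9.25 + 209 @ $4.55 + 181 @ $5.35 + 56 @ $9.15 + 137 @ $6.15 = $6,308.25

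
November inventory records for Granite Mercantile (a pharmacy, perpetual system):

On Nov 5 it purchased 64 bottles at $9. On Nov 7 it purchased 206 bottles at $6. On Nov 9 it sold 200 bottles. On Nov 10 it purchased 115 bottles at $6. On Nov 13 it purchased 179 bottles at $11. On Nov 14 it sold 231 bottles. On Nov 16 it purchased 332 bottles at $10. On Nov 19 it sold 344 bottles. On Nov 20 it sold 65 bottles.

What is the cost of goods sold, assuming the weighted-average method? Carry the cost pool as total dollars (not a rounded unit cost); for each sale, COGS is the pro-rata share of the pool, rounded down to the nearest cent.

After Nov 5: 64 on hand, pool $576.00 (≈ $9.0000 each)
After Nov 7: 270 on hand, pool $1,812.00 (≈ $6.7111 each)
Nov 9, sell 200: 200/270 × $1,812.00 → $1,342.22
After Nov 10: 185 on hand, pool $1,159.78 (≈ $6.2691 each)
After Nov 13: 364 on hand, pool $3,128.78 (≈ $8.5955 each)
Nov 14, sell 231: 231/364 × $3,128.78 → $1,985.57
After Nov 16: 465 on hand, pool $4,463.21 (≈ $9.5983 each)
Nov 19, sell 344: 344/465 × $4,463.21 → $3,301.81
Nov 20, sell 65: 65/121 × $1,161.40 → $623.89
Total COGS = $1,342.22 + $1,985.57 + $3,301.81 + $623.89 = $7,253.49
Ending inventory (cost pool remaining) = $537.51

COGS = $7,253.49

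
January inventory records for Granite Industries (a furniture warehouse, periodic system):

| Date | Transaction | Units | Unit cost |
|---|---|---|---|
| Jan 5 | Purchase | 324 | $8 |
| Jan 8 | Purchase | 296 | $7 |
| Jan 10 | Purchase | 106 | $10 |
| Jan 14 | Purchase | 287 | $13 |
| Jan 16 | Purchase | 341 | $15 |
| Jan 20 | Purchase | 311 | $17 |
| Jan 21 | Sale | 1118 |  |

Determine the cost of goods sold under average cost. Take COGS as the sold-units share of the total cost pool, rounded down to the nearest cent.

COGS = $13,333.40

Jan 21, sell 1118: 1118/1665 × $19,857.00 → $13,333.40
Ending inventory (cost pool remaining) = $6,523.60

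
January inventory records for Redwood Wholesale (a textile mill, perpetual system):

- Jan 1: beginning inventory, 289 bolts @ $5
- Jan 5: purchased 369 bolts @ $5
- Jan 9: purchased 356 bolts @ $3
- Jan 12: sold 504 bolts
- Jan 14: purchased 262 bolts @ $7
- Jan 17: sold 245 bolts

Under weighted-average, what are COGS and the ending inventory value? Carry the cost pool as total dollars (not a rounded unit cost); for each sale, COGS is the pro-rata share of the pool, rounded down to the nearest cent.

COGS = $3,443.74; ending inventory = $2,748.26

After Jan 1: 289 on hand, pool $1,445.00 (≈ $5.0000 each)
After Jan 5: 658 on hand, pool $3,290.00 (≈ $5.0000 each)
After Jan 9: 1014 on hand, pool $4,358.00 (≈ $4.2978 each)
Jan 12, sell 504: 504/1014 × $4,358.00 → $2,166.10
After Jan 14: 772 on hand, pool $4,025.90 (≈ $5.2149 each)
Jan 17, sell 245: 245/772 × $4,025.90 → $1,277.64
Total COGS = $2,166.10 + $1,277.64 = $3,443.74
Ending inventory (cost pool remaining) = $2,748.26
Check: goods available $6,192.00 = COGS $3,443.74 + ending $2,748.26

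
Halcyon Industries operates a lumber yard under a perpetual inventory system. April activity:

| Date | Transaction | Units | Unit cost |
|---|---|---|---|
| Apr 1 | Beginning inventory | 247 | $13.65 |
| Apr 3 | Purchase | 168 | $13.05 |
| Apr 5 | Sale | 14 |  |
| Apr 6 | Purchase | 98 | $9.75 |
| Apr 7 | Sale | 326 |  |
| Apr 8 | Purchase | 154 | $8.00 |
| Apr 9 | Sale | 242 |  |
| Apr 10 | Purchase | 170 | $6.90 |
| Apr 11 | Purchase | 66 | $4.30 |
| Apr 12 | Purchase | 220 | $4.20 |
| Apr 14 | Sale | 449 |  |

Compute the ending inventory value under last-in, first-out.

Apr 5, 14 sold [LIFO — newest first]: 14 @ $13.05 = $182.70
Apr 7, 326 sold [LIFO — newest first]: 98 @ $9.75 + 154 @ $13.05 + 74 @ $13.65 = $3,975.30
Apr 9, 242 sold [LIFO — newest first]: 154 @ $8.00 + 88 @ $13.65 = $2,433.20
Apr 14, 449 sold [LIFO — newest first]: 220 @ $4.20 + 66 @ $4.30 + 163 @ $6.90 = $2,332.50
Total COGS = $182.70 + $3,975.30 + $2,433.20 + $2,332.50 = $8,923.70
Ending inventory: 85 @ $13.65 + 7 @ $6.90 = $1,208.55
Check: goods available $10,132.25 = COGS $8,923.70 + ending $1,208.55

Ending inventory = $1,208.55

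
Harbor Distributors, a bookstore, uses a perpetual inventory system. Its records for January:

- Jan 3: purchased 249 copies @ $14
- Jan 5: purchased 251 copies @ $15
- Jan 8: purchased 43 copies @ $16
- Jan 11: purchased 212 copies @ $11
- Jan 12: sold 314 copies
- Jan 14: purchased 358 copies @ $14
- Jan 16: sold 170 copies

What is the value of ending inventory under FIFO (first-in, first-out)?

Ending inventory = $8,272

Jan 12, 314 sold [FIFO — oldest first]: 249 @ $14 + 65 @ $15 = $4,461
Jan 16, 170 sold [FIFO — oldest first]: 170 @ $15 = $2,550
Total COGS = $4,461 + $2,550 = $7,011
Ending inventory: 16 @ $15 + 43 @ $16 + 212 @ $11 + 358 @ $14 = $8,272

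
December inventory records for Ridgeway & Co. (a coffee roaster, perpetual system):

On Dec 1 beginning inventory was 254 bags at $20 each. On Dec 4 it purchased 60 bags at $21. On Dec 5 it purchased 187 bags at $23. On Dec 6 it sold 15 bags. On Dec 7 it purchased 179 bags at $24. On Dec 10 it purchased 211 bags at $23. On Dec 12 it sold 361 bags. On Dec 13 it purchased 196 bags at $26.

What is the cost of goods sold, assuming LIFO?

Dec 6, 15 sold [LIFO — newest first]: 15 @ $23 = $345
Dec 12, 361 sold [LIFO — newest first]: 211 @ $23 + 150 @ $24 = $8,453
Total COGS = $345 + $8,453 = $8,798
Ending inventory: 254 @ $20 + 60 @ $21 + 172 @ $23 + 29 @ $24 + 196 @ $26 = $16,088
Check: goods available $24,886 = COGS $8,798 + ending $16,088

COGS = $8,798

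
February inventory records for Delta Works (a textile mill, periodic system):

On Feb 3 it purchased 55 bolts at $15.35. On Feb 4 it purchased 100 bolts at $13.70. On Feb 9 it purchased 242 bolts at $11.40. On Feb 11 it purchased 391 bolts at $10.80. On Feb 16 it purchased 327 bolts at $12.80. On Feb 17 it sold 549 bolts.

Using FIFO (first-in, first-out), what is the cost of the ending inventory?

Ending inventory = $6,766.80

Feb 17, 549 sold [FIFO — oldest first]: 55 @ $15.35 + 100 @ $13.70 + 242 @ $11.40 + 152 @ $10.80 = $6,614.65
Ending inventory: 239 @ $10.80 + 327 @ $12.80 = $6,766.80
Check: goods available $13,381.45 = COGS $6,614.65 + ending $6,766.80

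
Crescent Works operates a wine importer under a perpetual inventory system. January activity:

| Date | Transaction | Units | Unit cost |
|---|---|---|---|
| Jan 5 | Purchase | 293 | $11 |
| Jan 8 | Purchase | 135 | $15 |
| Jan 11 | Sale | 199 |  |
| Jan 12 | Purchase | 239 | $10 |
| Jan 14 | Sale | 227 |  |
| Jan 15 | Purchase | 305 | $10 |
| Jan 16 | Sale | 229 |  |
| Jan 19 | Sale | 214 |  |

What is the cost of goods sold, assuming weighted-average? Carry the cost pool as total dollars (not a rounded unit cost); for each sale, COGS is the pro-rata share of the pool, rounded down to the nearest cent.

COGS = $9,607.68

After Jan 5: 293 on hand, pool $3,223.00 (≈ $11.0000 each)
After Jan 8: 428 on hand, pool $5,248.00 (≈ $12.2617 each)
Jan 11, sell 199: 199/428 × $5,248.00 → $2,440.07
After Jan 12: 468 on hand, pool $5,197.93 (≈ $11.1067 each)
Jan 14, sell 227: 227/468 × $5,197.93 → $2,521.21
After Jan 15: 546 on hand, pool $5,726.72 (≈ $10.4885 each)
Jan 16, sell 229: 229/546 × $5,726.72 → $2,401.86
Jan 19, sell 214: 214/317 × $3,324.86 → $2,244.54
Total COGS = $2,440.07 + $2,521.21 + $2,401.86 + $2,244.54 = $9,607.68
Ending inventory (cost pool remaining) = $1,080.32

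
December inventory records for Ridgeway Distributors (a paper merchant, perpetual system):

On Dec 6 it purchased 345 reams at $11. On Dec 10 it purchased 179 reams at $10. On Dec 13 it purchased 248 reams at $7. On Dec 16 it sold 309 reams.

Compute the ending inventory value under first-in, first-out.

Ending inventory = $3,922

Dec 16, 309 sold [FIFO — oldest first]: 309 @ $11 = $3,399
Ending inventory: 36 @ $11 + 179 @ $10 + 248 @ $7 = $3,922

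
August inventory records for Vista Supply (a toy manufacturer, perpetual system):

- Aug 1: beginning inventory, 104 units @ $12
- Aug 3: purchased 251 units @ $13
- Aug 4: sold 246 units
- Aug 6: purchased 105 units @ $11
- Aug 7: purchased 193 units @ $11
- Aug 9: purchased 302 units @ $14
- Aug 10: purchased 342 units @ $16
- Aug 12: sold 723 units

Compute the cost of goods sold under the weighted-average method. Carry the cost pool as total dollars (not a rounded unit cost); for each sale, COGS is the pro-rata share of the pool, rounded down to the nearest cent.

COGS = $13,006.51

After Aug 1: 104 on hand, pool $1,248.00 (≈ $12.0000 each)
After Aug 3: 355 on hand, pool $4,511.00 (≈ $12.7070 each)
Aug 4, sell 246: 246/355 × $4,511.00 → $3,125.93
After Aug 6: 214 on hand, pool $2,540.07 (≈ $11.8695 each)
After Aug 7: 407 on hand, pool $4,663.07 (≈ $11.4572 each)
After Aug 9: 709 on hand, pool $8,891.07 (≈ $12.5403 each)
After Aug 10: 1051 on hand, pool $14,363.07 (≈ $13.6661 each)
Aug 12, sell 723: 723/1051 × $14,363.07 → $9,880.58
Total COGS = $3,125.93 + $9,880.58 = $13,006.51
Ending inventory (cost pool remaining) = $4,482.49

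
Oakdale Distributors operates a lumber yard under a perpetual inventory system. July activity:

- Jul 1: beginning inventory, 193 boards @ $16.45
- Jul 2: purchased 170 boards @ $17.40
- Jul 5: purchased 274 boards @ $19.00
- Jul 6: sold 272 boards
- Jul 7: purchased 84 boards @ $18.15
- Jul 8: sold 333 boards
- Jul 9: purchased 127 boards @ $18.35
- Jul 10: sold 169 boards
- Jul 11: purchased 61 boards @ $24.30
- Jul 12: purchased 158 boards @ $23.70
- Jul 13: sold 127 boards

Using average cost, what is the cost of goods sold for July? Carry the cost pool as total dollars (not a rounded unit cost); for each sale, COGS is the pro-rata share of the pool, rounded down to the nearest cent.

After Jul 1: 193 on hand, pool $3,174.85 (≈ $16.4500 each)
After Jul 2: 363 on hand, pool $6,132.85 (≈ $16.8949 each)
After Jul 5: 637 on hand, pool $11,338.85 (≈ $17.8004 each)
Jul 6, sell 272: 272/637 × $11,338.85 → $4,841.70
After Jul 7: 449 on hand, pool $8,021.75 (≈ $17.8658 each)
Jul 8, sell 333: 333/449 × $8,021.75 → $5,949.31
After Jul 9: 243 on hand, pool $4,402.89 (≈ $18.1189 each)
Jul 10, sell 169: 169/243 × $4,402.89 → $3,062.09
After Jul 11: 135 on hand, pool $2,823.10 (≈ $20.9119 each)
After Jul 12: 293 on hand, pool $6,567.70 (≈ $22.4154 each)
Jul 13, sell 127: 127/293 × $6,567.70 → $2,846.75
Total COGS = $4,841.70 + $5,949.31 + $3,062.09 + $2,846.75 = $16,699.85
Ending inventory (cost pool remaining) = $3,720.95
Check: goods available $20,420.80 = COGS $16,699.85 + ending $3,720.95

COGS = $16,699.85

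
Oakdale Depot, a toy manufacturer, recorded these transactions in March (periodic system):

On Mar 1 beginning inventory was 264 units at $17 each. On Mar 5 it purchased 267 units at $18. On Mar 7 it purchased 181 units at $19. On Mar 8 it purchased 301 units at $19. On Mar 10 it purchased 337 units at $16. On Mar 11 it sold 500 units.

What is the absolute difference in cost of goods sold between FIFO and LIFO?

FIFO COGS: 264 @ $17 + 236 @ $18 = $8,736
LIFO COGS: 337 @ $16 + 163 @ $19 = $8,489
Difference = |$8,736 − $8,489| = $247

$247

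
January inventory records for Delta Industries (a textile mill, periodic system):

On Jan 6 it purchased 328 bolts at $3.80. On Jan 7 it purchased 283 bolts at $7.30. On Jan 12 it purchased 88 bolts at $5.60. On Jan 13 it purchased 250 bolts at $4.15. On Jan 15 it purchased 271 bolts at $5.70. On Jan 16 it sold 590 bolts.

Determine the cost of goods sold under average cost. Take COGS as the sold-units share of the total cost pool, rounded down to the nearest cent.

Jan 16, sell 590: 590/1220 × $6,387.30 → $3,088.94
Ending inventory (cost pool remaining) = $3,298.36

COGS = $3,088.94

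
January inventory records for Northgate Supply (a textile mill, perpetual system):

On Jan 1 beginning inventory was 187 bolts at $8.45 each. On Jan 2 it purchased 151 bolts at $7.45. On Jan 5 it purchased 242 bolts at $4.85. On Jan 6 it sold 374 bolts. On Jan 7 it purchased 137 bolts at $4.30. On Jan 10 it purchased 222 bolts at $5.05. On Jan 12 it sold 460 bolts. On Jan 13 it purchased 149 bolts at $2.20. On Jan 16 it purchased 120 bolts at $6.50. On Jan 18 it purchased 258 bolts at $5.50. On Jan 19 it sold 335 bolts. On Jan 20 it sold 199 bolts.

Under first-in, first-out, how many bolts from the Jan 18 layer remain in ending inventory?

98

Jan 6, 374 sold [FIFO — oldest first]: 187 @ $8.45 + 151 @ $7.45 + 36 @ $4.85 = $2,879.70
Jan 12, 460 sold [FIFO — oldest first]: 206 @ $4.85 + 137 @ $4.30 + 117 @ $5.05 = $2,179.05
Jan 19, 335 sold [FIFO — oldest first]: 105 @ $5.05 + 149 @ $2.20 + 81 @ $6.50 = $1,384.55
Jan 20, 199 sold [FIFO — oldest first]: 39 @ $6.50 + 160 @ $5.50 = $1,133.50
Total COGS = $2,879.70 + $2,179.05 + $1,384.55 + $1,133.50 = $7,576.80
Ending inventory: 98 @ $5.50 = $539.00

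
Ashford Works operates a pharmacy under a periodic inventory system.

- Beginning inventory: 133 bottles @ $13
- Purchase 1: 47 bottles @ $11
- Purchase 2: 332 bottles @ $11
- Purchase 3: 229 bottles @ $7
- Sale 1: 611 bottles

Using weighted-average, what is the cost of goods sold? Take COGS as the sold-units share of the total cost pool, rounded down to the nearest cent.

Sale 1, sell 611: 611/741 × $7,501.00 → $6,185.03
Ending inventory (cost pool remaining) = $1,315.97

COGS = $6,185.03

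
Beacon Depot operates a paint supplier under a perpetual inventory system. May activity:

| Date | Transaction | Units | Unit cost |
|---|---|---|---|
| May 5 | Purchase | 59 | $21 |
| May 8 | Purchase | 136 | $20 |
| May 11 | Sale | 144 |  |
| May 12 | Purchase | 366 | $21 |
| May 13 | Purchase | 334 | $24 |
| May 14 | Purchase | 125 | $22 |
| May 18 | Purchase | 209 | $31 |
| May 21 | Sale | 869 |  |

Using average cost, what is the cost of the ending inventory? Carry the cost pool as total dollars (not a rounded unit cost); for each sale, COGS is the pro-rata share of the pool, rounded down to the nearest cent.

After May 5: 59 on hand, pool $1,239.00 (≈ $21.0000 each)
After May 8: 195 on hand, pool $3,959.00 (≈ $20.3026 each)
May 11, sell 144: 144/195 × $3,959.00 → $2,923.56
After May 12: 417 on hand, pool $8,721.44 (≈ $20.9147 each)
After May 13: 751 on hand, pool $16,737.44 (≈ $22.2869 each)
After May 14: 876 on hand, pool $19,487.44 (≈ $22.2459 each)
After May 18: 1085 on hand, pool $25,966.44 (≈ $23.9322 each)
May 21, sell 869: 869/1085 × $25,966.44 → $20,797.08
Total COGS = $2,923.56 + $20,797.08 = $23,720.64
Ending inventory (cost pool remaining) = $5,169.36

Ending inventory = $5,169.36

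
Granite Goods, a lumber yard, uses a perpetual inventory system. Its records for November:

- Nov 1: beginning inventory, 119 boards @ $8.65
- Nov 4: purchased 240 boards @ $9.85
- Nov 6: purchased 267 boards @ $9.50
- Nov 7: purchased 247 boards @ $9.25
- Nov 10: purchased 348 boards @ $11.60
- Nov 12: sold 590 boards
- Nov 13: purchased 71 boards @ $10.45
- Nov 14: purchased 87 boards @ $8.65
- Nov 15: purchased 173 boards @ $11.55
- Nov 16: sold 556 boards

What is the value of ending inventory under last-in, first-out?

Ending inventory = $3,839.85

Nov 12, 590 sold [LIFO — newest first]: 348 @ $11.60 + 242 @ $9.25 = $6,275.30
Nov 16, 556 sold [LIFO — newest first]: 173 @ $11.55 + 87 @ $8.65 + 71 @ $10.45 + 5 @ $9.25 + 220 @ $9.50 = $5,628.90
Total COGS = $6,275.30 + $5,628.90 = $11,904.20
Ending inventory: 119 @ $8.65 + 240 @ $9.85 + 47 @ $9.50 = $3,839.85
Check: goods available $15,744.05 = COGS $11,904.20 + ending $3,839.85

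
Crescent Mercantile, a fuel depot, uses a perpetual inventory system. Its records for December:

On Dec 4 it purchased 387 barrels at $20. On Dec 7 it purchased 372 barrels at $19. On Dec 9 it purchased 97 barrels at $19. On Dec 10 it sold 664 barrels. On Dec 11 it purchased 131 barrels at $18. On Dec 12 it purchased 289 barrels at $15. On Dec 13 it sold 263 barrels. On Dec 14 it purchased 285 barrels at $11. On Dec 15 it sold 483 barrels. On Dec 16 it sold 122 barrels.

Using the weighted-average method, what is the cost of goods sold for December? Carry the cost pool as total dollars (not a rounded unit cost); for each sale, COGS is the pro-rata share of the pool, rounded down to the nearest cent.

After Dec 4: 387 on hand, pool $7,740.00 (≈ $20.0000 each)
After Dec 7: 759 on hand, pool $14,808.00 (≈ $19.5099 each)
After Dec 9: 856 on hand, pool $16,651.00 (≈ $19.4521 each)
Dec 10, sell 664: 664/856 × $16,651.00 → $12,916.19
After Dec 11: 323 on hand, pool $6,092.81 (≈ $18.8632 each)
After Dec 12: 612 on hand, pool $10,427.81 (≈ $17.0389 each)
Dec 13, sell 263: 263/612 × $10,427.81 → $4,481.23
After Dec 14: 634 on hand, pool $9,081.58 (≈ $14.3243 each)
Dec 15, sell 483: 483/634 × $9,081.58 → $6,918.61
Dec 16, sell 122: 122/151 × $2,162.97 → $1,747.56
Total COGS = $12,916.19 + $4,481.23 + $6,918.61 + $1,747.56 = $26,063.59
Ending inventory (cost pool remaining) = $415.41

COGS = $26,063.59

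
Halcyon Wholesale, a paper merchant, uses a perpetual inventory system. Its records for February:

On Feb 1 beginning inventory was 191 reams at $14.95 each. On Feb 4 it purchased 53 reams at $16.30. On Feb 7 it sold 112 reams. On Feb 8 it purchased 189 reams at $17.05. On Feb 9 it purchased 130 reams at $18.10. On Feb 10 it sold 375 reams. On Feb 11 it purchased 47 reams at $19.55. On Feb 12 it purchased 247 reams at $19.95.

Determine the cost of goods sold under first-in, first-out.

COGS = $7,919.20

Feb 7, 112 sold [FIFO — oldest first]: 112 @ $14.95 = $1,674.40
Feb 10, 375 sold [FIFO — oldest first]: 79 @ $14.95 + 53 @ $16.30 + 189 @ $17.05 + 54 @ $18.10 = $6,244.80
Total COGS = $1,674.40 + $6,244.80 = $7,919.20
Ending inventory: 76 @ $18.10 + 47 @ $19.55 + 247 @ $19.95 = $7,222.10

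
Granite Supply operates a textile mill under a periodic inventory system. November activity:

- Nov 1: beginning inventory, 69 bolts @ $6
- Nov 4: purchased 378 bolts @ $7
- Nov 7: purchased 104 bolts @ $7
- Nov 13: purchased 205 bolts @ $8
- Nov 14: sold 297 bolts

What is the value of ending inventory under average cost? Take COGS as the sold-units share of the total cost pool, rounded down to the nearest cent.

Ending inventory = $3,295.58

Nov 14, sell 297: 297/756 × $5,428.00 → $2,132.42
Ending inventory (cost pool remaining) = $3,295.58
Check: goods available $5,428.00 = COGS $2,132.42 + ending $3,295.58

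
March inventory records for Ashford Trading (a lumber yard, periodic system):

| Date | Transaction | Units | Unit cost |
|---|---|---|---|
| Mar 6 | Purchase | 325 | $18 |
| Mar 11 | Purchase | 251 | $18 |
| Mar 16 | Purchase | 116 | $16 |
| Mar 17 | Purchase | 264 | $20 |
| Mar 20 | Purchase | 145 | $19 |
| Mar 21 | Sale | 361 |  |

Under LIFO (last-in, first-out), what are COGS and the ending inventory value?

COGS = $7,075; ending inventory = $13,184

Mar 21, 361 sold [LIFO — newest first]: 145 @ $19 + 216 @ $20 = $7,075
Ending inventory: 325 @ $18 + 251 @ $18 + 116 @ $16 + 48 @ $20 = $13,184
Check: goods available $20,259 = COGS $7,075 + ending $13,184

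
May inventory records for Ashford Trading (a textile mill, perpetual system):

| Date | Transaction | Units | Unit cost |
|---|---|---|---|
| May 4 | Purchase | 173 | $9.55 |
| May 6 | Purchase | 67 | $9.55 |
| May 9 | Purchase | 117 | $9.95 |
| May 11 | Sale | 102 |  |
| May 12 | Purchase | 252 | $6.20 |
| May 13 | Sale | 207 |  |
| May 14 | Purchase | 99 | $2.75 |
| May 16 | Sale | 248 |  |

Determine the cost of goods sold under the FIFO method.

May 11, 102 sold [FIFO — oldest first]: 102 @ $9.55 = $974.10
May 13, 207 sold [FIFO — oldest first]: 71 @ $9.55 + 67 @ $9.55 + 69 @ $9.95 = $2,004.45
May 16, 248 sold [FIFO — oldest first]: 48 @ $9.95 + 200 @ $6.20 = $1,717.60
Total COGS = $974.10 + $2,004.45 + $1,717.60 = $4,696.15
Ending inventory: 52 @ $6.20 + 99 @ $2.75 = $594.65

COGS = $4,696.15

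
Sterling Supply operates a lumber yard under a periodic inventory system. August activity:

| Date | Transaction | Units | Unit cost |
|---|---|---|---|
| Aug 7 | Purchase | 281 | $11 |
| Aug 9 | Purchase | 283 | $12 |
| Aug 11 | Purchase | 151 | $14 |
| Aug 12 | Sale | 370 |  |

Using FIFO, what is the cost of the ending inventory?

Aug 12, 370 sold [FIFO — oldest first]: 281 @ $11 + 89 @ $12 = $4,159
Ending inventory: 194 @ $12 + 151 @ $14 = $4,442

Ending inventory = $4,442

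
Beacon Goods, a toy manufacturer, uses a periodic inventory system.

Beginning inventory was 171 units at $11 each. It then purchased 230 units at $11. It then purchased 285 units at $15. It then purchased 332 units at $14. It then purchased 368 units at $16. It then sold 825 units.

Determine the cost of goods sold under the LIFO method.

Sale 1 (825) [LIFO — newest first]: 368 @ $16 + 332 @ $14 + 125 @ $15 = $12,411
Ending inventory: 171 @ $11 + 230 @ $11 + 160 @ $15 = $6,811

COGS = $12,411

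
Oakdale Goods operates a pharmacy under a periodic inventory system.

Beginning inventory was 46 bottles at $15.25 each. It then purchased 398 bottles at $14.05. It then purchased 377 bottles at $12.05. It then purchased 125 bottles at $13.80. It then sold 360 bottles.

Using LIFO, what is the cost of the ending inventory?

Sale 1 (360) [LIFO — newest first]: 125 @ $13.80 + 235 @ $12.05 = $4,556.75
Ending inventory: 46 @ $15.25 + 398 @ $14.05 + 142 @ $12.05 = $8,004.50
Check: goods available $12,561.25 = COGS $4,556.75 + ending $8,004.50

Ending inventory = $8,004.50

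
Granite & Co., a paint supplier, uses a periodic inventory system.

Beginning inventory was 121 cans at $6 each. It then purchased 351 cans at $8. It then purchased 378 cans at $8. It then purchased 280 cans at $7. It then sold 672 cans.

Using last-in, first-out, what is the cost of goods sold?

COGS = $5,096

Sale 1 (672) [LIFO — newest first]: 280 @ $7 + 378 @ $8 + 14 @ $8 = $5,096
Ending inventory: 121 @ $6 + 337 @ $8 = $3,422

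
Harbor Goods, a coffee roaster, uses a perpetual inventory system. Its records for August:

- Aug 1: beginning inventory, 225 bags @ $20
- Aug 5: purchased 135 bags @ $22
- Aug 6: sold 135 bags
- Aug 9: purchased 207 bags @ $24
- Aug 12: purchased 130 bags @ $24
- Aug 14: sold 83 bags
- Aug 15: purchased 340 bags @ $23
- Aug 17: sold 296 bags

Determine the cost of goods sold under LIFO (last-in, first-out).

Aug 6, 135 sold [LIFO — newest first]: 135 @ $22 = $2,970
Aug 14, 83 sold [LIFO — newest first]: 83 @ $24 = $1,992
Aug 17, 296 sold [LIFO — newest first]: 296 @ $23 = $6,808
Total COGS = $2,970 + $1,992 + $6,808 = $11,770
Ending inventory: 225 @ $20 + 207 @ $24 + 47 @ $24 + 44 @ $23 = $11,608
Check: goods available $23,378 = COGS $11,770 + ending $11,608

COGS = $11,770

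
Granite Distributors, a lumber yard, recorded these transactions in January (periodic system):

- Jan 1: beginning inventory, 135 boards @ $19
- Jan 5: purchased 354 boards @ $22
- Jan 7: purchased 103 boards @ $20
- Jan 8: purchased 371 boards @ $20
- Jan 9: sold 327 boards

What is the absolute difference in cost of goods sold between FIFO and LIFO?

$249

FIFO COGS: 135 @ $19 + 192 @ $22 = $6,789
LIFO COGS: 327 @ $20 = $6,540
Difference = |$6,789 − $6,540| = $249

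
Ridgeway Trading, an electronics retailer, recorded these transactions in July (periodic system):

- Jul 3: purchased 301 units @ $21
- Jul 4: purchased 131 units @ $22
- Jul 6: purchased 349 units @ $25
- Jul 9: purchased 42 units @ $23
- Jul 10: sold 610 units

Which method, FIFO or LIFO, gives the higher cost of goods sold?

FIFO COGS: 301 @ $21 + 131 @ $22 + 178 @ $25 = $13,653
LIFO COGS: 42 @ $23 + 349 @ $25 + 131 @ $22 + 88 @ $21 = $14,421

LIFO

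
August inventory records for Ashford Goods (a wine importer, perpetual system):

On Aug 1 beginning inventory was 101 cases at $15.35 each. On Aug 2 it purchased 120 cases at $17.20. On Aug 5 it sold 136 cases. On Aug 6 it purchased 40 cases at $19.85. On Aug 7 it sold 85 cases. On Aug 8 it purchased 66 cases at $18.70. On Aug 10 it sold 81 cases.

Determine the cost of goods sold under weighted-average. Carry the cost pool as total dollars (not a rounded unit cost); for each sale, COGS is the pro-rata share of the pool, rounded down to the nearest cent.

After Aug 1: 101 on hand, pool $1,550.35 (≈ $15.3500 each)
After Aug 2: 221 on hand, pool $3,614.35 (≈ $16.3545 each)
Aug 5, sell 136: 136/221 × $3,614.35 → $2,224.21
After Aug 6: 125 on hand, pool $2,184.14 (≈ $17.4731 each)
Aug 7, sell 85: 85/125 × $2,184.14 → $1,485.21
After Aug 8: 106 on hand, pool $1,933.13 (≈ $18.2371 each)
Aug 10, sell 81: 81/106 × $1,933.13 → $1,477.20
Total COGS = $2,224.21 + $1,485.21 + $1,477.20 = $5,186.62
Ending inventory (cost pool remaining) = $455.93
Check: goods available $5,642.55 = COGS $5,186.62 + ending $455.93

COGS = $5,186.62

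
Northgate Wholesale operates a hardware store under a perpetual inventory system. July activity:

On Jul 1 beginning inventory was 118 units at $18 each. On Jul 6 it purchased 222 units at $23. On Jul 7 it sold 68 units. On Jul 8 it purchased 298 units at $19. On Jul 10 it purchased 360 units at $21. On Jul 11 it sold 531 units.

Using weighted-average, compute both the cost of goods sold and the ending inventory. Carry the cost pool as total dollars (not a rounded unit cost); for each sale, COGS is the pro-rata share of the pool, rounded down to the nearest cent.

After Jul 1: 118 on hand, pool $2,124.00 (≈ $18.0000 each)
After Jul 6: 340 on hand, pool $7,230.00 (≈ $21.2647 each)
Jul 7, sell 68: 68/340 × $7,230.00 → $1,446.00
After Jul 8: 570 on hand, pool $11,446.00 (≈ $20.0807 each)
After Jul 10: 930 on hand, pool $19,006.00 (≈ $20.4366 each)
Jul 11, sell 531: 531/930 × $19,006.00 → $10,851.81
Total COGS = $1,446.00 + $10,851.81 = $12,297.81
Ending inventory (cost pool remaining) = $8,154.19

COGS = $12,297.81; ending inventory = $8,154.19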